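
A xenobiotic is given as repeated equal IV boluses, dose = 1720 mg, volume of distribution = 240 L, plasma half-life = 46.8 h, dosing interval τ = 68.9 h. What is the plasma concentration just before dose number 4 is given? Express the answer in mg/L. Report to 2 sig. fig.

C₀ per dose = Dose / Vd = 1720 / 240 = 7.167 mg/L
k = ln2 / t½ = 0.693147 / 46.8 = 0.01481 h⁻¹
Fraction remaining after one interval: r = e^(−kτ) = e^(−0.01481 × 68.9) = 0.3604
Before dose 4, 3 doses have been given (aged 1τ, 2τ, 3τ).
C_trough = C₀ × (r + r² + … + r^3) = C₀ × r(1−r^3)/(1−r)
        = 7.167 × 0.3604 × (1 − 0.04681) / (1 − 0.3604) = 3.849 mg/L

3.8 mg/L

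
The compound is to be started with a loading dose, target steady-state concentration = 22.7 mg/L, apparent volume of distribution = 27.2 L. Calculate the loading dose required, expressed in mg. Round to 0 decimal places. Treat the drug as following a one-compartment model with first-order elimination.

LD = Css × Vd = 22.7 × 27.2 = 617.4 mg

617 mg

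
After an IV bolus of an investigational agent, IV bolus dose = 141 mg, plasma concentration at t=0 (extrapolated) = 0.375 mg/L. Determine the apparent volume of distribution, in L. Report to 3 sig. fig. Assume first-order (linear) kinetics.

Vd = Dose / C₀ = 141.0 / 0.375 = 376.0 L

376 L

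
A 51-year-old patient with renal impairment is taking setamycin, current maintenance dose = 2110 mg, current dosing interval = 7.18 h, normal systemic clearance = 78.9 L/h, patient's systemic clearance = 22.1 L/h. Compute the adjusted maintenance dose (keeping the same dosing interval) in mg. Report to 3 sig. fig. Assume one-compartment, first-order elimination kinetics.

591 mg

To keep the same average steady-state level, dosing rate must scale with clearance.
CL ratio = 22.1 / 78.9 = 0.2801
New dose (same interval) = 2110 × 0.2801 = 591.0 mg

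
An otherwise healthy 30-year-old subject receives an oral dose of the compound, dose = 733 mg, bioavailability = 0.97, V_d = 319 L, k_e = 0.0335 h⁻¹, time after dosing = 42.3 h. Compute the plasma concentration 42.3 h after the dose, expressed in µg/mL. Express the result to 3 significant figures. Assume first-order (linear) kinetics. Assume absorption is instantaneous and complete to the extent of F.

Amount reaching circulation = F × Dose = 0.97 × 733.0 = 711.0 mg
C₀ = F·Dose / Vd = 711.0 / 319 = 2.229 mg/L
C = C₀ · e^(−k·t) = 2.229 × e^(−0.03350 × 42.3)
  = 2.229 × 0.2424 = 0.5403 mg/L
(0.5403 mg/L = 0.5403 µg/mL)

0.540 µg/mL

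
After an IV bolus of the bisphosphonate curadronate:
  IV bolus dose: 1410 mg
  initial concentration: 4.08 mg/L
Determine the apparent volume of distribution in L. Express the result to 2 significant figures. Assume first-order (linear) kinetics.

Vd = Dose / C₀ = 1410 / 4.08 = 345.6 L

350 L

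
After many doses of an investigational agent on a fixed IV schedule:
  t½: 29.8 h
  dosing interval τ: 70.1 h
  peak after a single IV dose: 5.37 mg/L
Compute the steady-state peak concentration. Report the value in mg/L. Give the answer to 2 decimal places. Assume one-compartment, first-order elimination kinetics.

6.68 mg/L

k = ln2 / t½ = 0.693147 / 29.8 = 0.02326 h⁻¹
e^(−kτ) = e^(−0.02326 × 70.1) = 0.1958
Accumulation ratio R = 1 / (1 − e^(−kτ)) = 1 / (1 − 0.1958) = 1.243
Steady-state peak = C₀ × R = 5.37 × 1.243 = 6.675 mg/L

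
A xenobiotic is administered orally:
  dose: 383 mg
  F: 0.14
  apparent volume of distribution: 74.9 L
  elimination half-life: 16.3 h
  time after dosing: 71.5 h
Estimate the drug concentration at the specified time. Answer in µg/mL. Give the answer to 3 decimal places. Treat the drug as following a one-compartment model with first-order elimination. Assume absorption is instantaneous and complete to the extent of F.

0.034 µg/mL

Amount reaching circulation = F × Dose = 0.14 × 383.0 = 53.62 mg
C₀ = F·Dose / Vd = 53.62 / 74.9 = 0.7159 mg/L
k = ln2 / t½ = 0.693147 / 16.3 = 0.04252 h⁻¹
C = C₀ · e^(−k·t) = 0.7159 × e^(−0.04252 × 71.5)
  = 0.7159 × 0.04783 = 0.03424 mg/L
(0.03424 mg/L = 0.03424 µg/mL)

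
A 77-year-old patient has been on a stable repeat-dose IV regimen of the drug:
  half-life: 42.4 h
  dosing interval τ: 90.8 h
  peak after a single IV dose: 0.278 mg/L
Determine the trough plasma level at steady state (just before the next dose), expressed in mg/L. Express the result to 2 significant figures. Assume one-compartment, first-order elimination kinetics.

0.081 mg/L

k = ln2 / t½ = 0.693147 / 42.4 = 0.01635 h⁻¹
e^(−kτ) = e^(−0.01635 × 90.8) = 0.2266
Accumulation ratio R = 1 / (1 − e^(−kτ)) = 1 / (1 − 0.2266) = 1.293
Steady-state trough = C₀ × R × e^(−kτ) = 0.278 × 1.293 × 0.2266 = 0.08145 mg/L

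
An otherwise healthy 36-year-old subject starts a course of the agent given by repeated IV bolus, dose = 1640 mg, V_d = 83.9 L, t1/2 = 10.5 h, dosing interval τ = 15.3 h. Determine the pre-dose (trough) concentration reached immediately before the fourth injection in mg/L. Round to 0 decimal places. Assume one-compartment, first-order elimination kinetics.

C₀ per dose = Dose / Vd = 1640 / 83.9 = 19.55 mg/L
k = ln2 / t½ = 0.693147 / 10.5 = 0.06601 h⁻¹
Fraction remaining after one interval: r = e^(−kτ) = e^(−0.06601 × 15.3) = 0.3642
Before dose 4, 3 doses have been given (aged 1τ, 2τ, 3τ).
C_trough = C₀ × (r + r² + … + r^3) = C₀ × r(1−r^3)/(1−r)
        = 19.55 × 0.3642 × (1 − 0.04831) / (1 − 0.3642) = 10.66 mg/L

11 mg/L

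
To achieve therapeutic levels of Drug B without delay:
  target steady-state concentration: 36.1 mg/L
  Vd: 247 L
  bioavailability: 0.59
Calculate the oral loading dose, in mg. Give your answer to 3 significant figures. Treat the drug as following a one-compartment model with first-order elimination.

15100 mg

LD = Css × Vd / F = 36.1 × 247 / 0.59 = 15110 mg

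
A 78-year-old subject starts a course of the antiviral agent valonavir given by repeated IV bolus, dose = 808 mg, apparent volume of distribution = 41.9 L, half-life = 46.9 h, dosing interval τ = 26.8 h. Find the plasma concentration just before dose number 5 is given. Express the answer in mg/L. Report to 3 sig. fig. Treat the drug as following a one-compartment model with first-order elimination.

31.5 mg/L

C₀ per dose = Dose / Vd = 808 / 41.9 = 19.28 mg/L
k = ln2 / t½ = 0.693147 / 46.9 = 0.01478 h⁻¹
Fraction remaining after one interval: r = e^(−kτ) = e^(−0.01478 × 26.8) = 0.6729
Before dose 5, 4 doses have been given (aged 1τ, 2τ, 3τ, 4τ).
C_trough = C₀ × (r + r² + … + r^4) = C₀ × r(1−r^4)/(1−r)
        = 19.28 × 0.6729 × (1 − 0.2050) / (1 − 0.6729) = 31.53 mg/L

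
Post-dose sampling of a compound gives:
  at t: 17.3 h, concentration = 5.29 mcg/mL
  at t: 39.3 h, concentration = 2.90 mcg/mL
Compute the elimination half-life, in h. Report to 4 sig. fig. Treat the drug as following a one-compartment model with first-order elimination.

k = ln(C₁/C₂) / (t₂ − t₁) = ln(5.29/2.90) / (39.3 − 17.3)
  = 0.6011 / 22.00 = 0.02732 h⁻¹
t½ = ln2 / k = 0.693147 / 0.02732 = 25.37 h

25.37 h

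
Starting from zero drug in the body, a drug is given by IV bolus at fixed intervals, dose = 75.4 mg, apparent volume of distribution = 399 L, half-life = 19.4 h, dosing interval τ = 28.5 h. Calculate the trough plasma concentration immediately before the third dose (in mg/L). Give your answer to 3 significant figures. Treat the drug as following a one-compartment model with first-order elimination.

0.0929 mg/L

C₀ per dose = Dose / Vd = 75.4 / 399 = 0.1890 mg/L
k = ln2 / t½ = 0.693147 / 19.4 = 0.03573 h⁻¹
Fraction remaining after one interval: r = e^(−kτ) = e^(−0.03573 × 28.5) = 0.3612
Before dose 3, 2 doses have been given (aged 1τ, 2τ).
C_trough = C₀ × (r + r²) = 0.1890 × (0.3612 + 0.1305) = 0.09293 mg/L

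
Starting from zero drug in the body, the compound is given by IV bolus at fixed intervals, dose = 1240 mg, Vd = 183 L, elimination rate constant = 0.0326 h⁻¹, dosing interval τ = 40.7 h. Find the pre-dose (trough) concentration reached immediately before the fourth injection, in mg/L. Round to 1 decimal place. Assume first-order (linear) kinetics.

2.4 mg/L

C₀ per dose = Dose / Vd = 1240 / 183 = 6.776 mg/L
Fraction remaining after one interval: r = e^(−kτ) = e^(−0.03260 × 40.7) = 0.2653
Before dose 4, 3 doses have been given (aged 1τ, 2τ, 3τ).
C_trough = C₀ × (r + r² + … + r^3) = C₀ × r(1−r^3)/(1−r)
        = 6.776 × 0.2653 × (1 − 0.01867) / (1 − 0.2653) = 2.401 mg/L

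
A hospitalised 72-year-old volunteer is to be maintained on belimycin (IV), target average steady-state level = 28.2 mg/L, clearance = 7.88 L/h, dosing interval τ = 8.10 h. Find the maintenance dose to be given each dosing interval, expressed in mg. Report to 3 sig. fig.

At steady state, Dose/τ = Css × CL.
Dose = Css × CL × τ = 28.2 × 7.880 × 8.10 = 1800 mg

1800 mg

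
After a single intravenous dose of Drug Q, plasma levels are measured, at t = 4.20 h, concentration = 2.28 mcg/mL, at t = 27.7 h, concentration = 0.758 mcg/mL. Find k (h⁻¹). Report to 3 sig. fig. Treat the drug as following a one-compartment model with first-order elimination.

k = ln(C₁/C₂) / (t₂ − t₁) = ln(2.28/0.758) / (27.7 − 4.20)
  = 1.101 / 23.50 = 0.04685 h⁻¹

0.0469 h⁻¹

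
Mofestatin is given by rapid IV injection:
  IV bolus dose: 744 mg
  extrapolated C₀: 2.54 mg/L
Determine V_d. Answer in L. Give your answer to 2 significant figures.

Vd = Dose / C₀ = 744.0 / 2.54 = 292.9 L

290 L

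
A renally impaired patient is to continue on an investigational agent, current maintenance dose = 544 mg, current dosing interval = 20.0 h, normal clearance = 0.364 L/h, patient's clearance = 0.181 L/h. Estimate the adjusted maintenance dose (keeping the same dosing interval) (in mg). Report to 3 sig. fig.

To keep the same average steady-state level, dosing rate must scale with clearance.
CL ratio = 0.181 / 0.364 = 0.4973
New dose (same interval) = 544 × 0.4973 = 270.5 mg

271 mg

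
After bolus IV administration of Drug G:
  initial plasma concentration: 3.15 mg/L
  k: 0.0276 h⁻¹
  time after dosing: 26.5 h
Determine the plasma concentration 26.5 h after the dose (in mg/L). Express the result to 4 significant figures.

C = C₀ · e^(−k·t) = 3.150 × e^(−0.02760 × 26.5)
  = 3.150 × 0.4812 = 1.516 mg/L

1.516 mg/L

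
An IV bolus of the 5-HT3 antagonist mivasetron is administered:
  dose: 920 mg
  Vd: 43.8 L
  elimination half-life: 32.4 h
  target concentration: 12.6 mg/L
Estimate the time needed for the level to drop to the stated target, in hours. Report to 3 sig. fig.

C₀ = Dose / Vd = 920.0 / 43.8 = 21.00 mg/L
k = ln2 / t½ = 0.693147 / 32.4 = 0.02139 h⁻¹
t = ln(C₀ / C) / k = ln(21.00 / 12.6) / 0.02139
  = ln(1.667) / 0.02139 = 0.5110 / 0.02139 = 23.89 h

23.9 h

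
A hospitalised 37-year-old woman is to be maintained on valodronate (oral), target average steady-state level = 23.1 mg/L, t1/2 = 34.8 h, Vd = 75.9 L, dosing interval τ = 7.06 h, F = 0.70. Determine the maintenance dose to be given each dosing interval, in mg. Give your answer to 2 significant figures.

k = ln2 / t½ = 0.693147 / 34.8 = 0.01992 h⁻¹
CL = k × Vd = 0.01992 × 75.9 = 1.512 L/h
At steady state, F × (Dose/τ) = Css × CL.
Dose = Css × CL × τ / F = 23.1 × 1.512 × 7.06 / 0.70 = 352.3 mg

350 mg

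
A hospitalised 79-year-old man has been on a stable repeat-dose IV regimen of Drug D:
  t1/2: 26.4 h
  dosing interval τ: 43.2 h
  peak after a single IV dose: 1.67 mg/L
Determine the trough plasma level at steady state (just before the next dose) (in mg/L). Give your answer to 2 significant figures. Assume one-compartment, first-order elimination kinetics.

k = ln2 / t½ = 0.693147 / 26.4 = 0.02626 h⁻¹
e^(−kτ) = e^(−0.02626 × 43.2) = 0.3216
Accumulation ratio R = 1 / (1 − e^(−kτ)) = 1 / (1 − 0.3216) = 1.474
Steady-state trough = C₀ × R × e^(−kτ) = 1.67 × 1.474 × 0.3216 = 0.7916 mg/L

0.79 mg/L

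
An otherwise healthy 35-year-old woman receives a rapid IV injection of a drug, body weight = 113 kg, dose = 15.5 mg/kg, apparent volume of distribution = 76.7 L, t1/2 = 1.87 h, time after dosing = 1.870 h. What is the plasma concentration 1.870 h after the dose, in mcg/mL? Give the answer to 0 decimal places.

Total dose = 15.5 × 113 = 1752 mg
C₀ = Dose / Vd = 1752 / 76.7 = 22.84 mg/L
k = ln2 / t½ = 0.693147 / 1.87 = 0.3707 h⁻¹
t / t½ = 1.870 / 1.87 = 1 half-lives
C = C₀ × (1/2)^1 = 22.84 × 0.5000 = 11.42 mg/L
(11.42 mg/L = 11.42 mcg/mL)

11 mcg/mL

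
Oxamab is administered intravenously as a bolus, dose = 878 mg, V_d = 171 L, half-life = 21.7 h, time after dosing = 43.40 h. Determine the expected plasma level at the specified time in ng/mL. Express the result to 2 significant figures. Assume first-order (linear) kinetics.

C₀ = Dose / Vd = 878.0 / 171 = 5.135 mg/L
k = ln2 / t½ = 0.693147 / 21.7 = 0.03194 h⁻¹
t / t½ = 43.40 / 21.7 = 2 half-lives
C = C₀ × (1/2)^2 = 5.135 × 0.2500 = 1.284 mg/L
Convert: 1.284 mg/L × 1000 = 1284 ng/mL

1300 ng/mL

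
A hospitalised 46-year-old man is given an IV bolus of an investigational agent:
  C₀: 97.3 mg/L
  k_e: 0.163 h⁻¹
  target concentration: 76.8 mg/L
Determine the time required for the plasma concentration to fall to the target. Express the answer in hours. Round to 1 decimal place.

1.5 h

t = ln(C₀ / C) / k = ln(97.30 / 76.8) / 0.1630
  = ln(1.267) / 0.1630 = 0.2367 / 0.1630 = 1.452 h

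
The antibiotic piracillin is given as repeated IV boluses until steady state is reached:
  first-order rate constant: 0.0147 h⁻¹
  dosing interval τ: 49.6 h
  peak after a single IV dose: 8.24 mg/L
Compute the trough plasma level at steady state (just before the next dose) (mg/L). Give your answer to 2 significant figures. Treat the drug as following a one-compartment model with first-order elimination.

e^(−kτ) = e^(−0.01470 × 49.6) = 0.4823
Accumulation ratio R = 1 / (1 − e^(−kτ)) = 1 / (1 − 0.4823) = 1.932
Steady-state trough = C₀ × R × e^(−kτ) = 8.24 × 1.932 × 0.4823 = 7.678 mg/L

7.7 mg/L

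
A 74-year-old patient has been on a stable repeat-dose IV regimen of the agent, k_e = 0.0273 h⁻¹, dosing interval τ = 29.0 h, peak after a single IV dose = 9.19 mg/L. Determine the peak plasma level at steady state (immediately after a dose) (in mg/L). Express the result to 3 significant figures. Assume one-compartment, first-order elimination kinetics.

e^(−kτ) = e^(−0.02730 × 29.0) = 0.4531
Accumulation ratio R = 1 / (1 − e^(−kτ)) = 1 / (1 − 0.4531) = 1.828
Steady-state peak = C₀ × R = 9.19 × 1.828 = 16.80 mg/L

16.8 mg/L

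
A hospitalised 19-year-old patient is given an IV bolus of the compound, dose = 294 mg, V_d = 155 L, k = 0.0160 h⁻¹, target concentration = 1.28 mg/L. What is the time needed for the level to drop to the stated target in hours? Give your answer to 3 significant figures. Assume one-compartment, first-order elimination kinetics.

24.6 h

C₀ = Dose / Vd = 294.0 / 155 = 1.897 mg/L
t = ln(C₀ / C) / k = ln(1.897 / 1.28) / 0.01600
  = ln(1.482) / 0.01600 = 0.3934 / 0.01600 = 24.59 h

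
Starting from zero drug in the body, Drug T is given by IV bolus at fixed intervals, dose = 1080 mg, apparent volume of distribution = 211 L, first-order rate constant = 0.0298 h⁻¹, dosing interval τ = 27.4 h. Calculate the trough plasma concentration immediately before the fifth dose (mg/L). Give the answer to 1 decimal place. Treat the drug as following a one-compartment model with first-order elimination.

C₀ per dose = Dose / Vd = 1080 / 211 = 5.118 mg/L
Fraction remaining after one interval: r = e^(−kτ) = e^(−0.02980 × 27.4) = 0.4420
Before dose 5, 4 doses have been given (aged 1τ, 2τ, 3τ, 4τ).
C_trough = C₀ × (r + r² + … + r^4) = C₀ × r(1−r^4)/(1−r)
        = 5.118 × 0.4420 × (1 − 0.03817) / (1 − 0.4420) = 3.899 mg/L

3.9 mg/L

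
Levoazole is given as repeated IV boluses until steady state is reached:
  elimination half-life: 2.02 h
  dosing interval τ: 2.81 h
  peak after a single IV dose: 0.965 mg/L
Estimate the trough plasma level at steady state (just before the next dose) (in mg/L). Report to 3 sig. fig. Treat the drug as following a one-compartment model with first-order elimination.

k = ln2 / t½ = 0.693147 / 2.02 = 0.3431 h⁻¹
e^(−kτ) = e^(−0.3431 × 2.81) = 0.3813
Accumulation ratio R = 1 / (1 − e^(−kτ)) = 1 / (1 − 0.3813) = 1.616
Steady-state trough = C₀ × R × e^(−kτ) = 0.965 × 1.616 × 0.3813 = 0.5946 mg/L

0.595 mg/L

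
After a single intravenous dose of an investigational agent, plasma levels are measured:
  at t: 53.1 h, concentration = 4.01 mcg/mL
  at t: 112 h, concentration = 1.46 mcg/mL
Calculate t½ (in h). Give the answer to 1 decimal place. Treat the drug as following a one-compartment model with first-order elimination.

40.4 h

k = ln(C₁/C₂) / (t₂ − t₁) = ln(4.01/1.46) / (112 − 53.1)
  = 1.010 / 58.90 = 0.01715 h⁻¹
t½ = ln2 / k = 0.693147 / 0.01715 = 40.42 h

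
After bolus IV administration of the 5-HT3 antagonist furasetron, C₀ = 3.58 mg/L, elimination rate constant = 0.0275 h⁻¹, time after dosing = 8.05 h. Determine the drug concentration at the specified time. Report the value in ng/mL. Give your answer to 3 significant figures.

C = C₀ · e^(−k·t) = 3.580 × e^(−0.02750 × 8.05)
  = 3.580 × 0.8014 = 2.869 mg/L
Convert: 2.869 mg/L × 1000 = 2869 ng/mL

2870 ng/mL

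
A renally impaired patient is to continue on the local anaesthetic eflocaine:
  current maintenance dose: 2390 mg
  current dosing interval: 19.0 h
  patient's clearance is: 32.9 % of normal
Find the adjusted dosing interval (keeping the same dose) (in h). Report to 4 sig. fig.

To keep the same average steady-state level, dosing rate must scale with clearance.
CL ratio = 32.9 / 100 = 0.3290
New interval (same dose) = 19.0 / 0.3290 = 57.75 h

57.75 h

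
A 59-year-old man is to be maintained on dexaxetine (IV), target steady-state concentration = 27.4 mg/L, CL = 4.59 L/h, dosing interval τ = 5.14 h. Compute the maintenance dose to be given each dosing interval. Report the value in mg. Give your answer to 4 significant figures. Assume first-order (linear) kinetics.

At steady state, Dose/τ = Css × CL.
Dose = Css × CL × τ = 27.4 × 4.590 × 5.14 = 646.4 mg

646.4 mg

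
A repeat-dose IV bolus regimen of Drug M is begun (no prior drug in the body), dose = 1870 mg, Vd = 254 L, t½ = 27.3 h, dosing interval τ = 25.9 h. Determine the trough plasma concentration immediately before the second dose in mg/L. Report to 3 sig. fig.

3.81 mg/L

C₀ per dose = Dose / Vd = 1870 / 254 = 7.362 mg/L
k = ln2 / t½ = 0.693147 / 27.3 = 0.02539 h⁻¹
Fraction remaining after one interval: r = e^(−kτ) = e^(−0.02539 × 25.9) = 0.5181
Before dose 2, 1 dose has been given (aged 1τ).
C_trough = C₀ × r = 7.362 × 0.5181 = 3.814 mg/L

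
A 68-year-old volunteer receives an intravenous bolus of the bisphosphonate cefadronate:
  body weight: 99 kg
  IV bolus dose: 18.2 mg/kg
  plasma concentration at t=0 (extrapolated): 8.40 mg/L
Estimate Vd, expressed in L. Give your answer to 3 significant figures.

215 L

Dose = 18.2 × 99 = 1802 mg
Vd = Dose / C₀ = 1802 / 8.40 = 214.5 L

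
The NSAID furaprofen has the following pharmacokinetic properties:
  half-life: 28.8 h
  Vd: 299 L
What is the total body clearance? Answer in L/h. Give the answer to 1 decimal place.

7.2 L/h

k = ln2 / t½ = 0.693147 / 28.8 = 0.02407 h⁻¹
CL = k × Vd = 0.02407 × 299 = 7.197 L/h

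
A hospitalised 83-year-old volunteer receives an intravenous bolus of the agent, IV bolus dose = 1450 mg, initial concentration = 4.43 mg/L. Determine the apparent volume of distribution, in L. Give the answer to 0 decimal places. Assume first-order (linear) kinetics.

327 L

Vd = Dose / C₀ = 1450 / 4.43 = 327.3 L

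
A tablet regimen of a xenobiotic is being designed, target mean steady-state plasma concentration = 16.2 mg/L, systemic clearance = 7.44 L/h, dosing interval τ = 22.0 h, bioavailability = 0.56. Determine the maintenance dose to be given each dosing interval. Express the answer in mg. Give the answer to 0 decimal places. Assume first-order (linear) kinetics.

At steady state, F × (Dose/τ) = Css × CL.
Dose = Css × CL × τ / F = 16.2 × 7.440 × 22.0 / 0.56 = 4735 mg

4735 mg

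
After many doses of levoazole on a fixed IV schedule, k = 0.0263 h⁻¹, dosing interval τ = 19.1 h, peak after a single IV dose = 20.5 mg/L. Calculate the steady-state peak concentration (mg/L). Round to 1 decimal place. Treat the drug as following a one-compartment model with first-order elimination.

e^(−kτ) = e^(−0.02630 × 19.1) = 0.6051
Accumulation ratio R = 1 / (1 − e^(−kτ)) = 1 / (1 − 0.6051) = 2.532
Steady-state peak = C₀ × R = 20.5 × 2.532 = 51.91 mg/L

51.9 mg/L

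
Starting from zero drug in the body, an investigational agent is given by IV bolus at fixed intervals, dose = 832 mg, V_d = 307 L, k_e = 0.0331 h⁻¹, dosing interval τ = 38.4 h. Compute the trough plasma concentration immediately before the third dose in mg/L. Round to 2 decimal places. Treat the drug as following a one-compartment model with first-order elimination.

0.97 mg/L

C₀ per dose = Dose / Vd = 832 / 307 = 2.710 mg/L
Fraction remaining after one interval: r = e^(−kτ) = e^(−0.03310 × 38.4) = 0.2805
Before dose 3, 2 doses have been given (aged 1τ, 2τ).
C_trough = C₀ × (r + r²) = 2.710 × (0.2805 + 0.07868) = 0.9734 mg/L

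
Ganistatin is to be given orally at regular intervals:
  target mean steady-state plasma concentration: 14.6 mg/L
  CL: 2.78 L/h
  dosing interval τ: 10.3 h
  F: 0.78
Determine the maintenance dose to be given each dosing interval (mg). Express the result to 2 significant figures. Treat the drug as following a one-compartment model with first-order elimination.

At steady state, F × (Dose/τ) = Css × CL.
Dose = Css × CL × τ / F = 14.6 × 2.780 × 10.3 / 0.78 = 536.0 mg

540 mg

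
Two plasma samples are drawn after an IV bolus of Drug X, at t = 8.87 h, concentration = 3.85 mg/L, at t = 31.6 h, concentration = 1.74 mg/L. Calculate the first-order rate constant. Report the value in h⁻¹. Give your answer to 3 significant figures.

0.0349 h⁻¹

k = ln(C₁/C₂) / (t₂ − t₁) = ln(3.85/1.74) / (31.6 − 8.87)
  = 0.7942 / 22.73 = 0.03494 h⁻¹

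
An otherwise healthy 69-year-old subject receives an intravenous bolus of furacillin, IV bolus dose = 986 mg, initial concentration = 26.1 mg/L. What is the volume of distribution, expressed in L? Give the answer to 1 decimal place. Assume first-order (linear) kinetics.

37.8 L

Vd = Dose / C₀ = 986.0 / 26.1 = 37.78 L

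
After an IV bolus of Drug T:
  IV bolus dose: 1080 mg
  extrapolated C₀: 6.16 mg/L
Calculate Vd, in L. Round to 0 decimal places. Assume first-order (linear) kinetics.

Vd = Dose / C₀ = 1080 / 6.16 = 175.3 L

175 L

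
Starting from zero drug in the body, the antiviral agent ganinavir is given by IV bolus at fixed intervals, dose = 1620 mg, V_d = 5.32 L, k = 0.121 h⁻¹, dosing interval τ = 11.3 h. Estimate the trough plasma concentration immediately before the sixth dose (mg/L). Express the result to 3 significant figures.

104 mg/L

C₀ per dose = Dose / Vd = 1620 / 5.32 = 304.5 mg/L
Fraction remaining after one interval: r = e^(−kτ) = e^(−0.1210 × 11.3) = 0.2548
Before dose 6, 5 doses have been given (aged 1τ, 2τ, 3τ, 4τ, 5τ).
C_trough = C₀ × (r + r² + … + r^5) = C₀ × r(1−r^5)/(1−r)
        = 304.5 × 0.2548 × (1 − 0.001074) / (1 − 0.2548) = 104.0 mg/L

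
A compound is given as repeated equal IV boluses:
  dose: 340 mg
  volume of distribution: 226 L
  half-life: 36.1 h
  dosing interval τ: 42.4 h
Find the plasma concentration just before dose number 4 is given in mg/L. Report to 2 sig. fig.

C₀ per dose = Dose / Vd = 340 / 226 = 1.504 mg/L
k = ln2 / t½ = 0.693147 / 36.1 = 0.01920 h⁻¹
Fraction remaining after one interval: r = e^(−kτ) = e^(−0.01920 × 42.4) = 0.4430
Before dose 4, 3 doses have been given (aged 1τ, 2τ, 3τ).
C_trough = C₀ × (r + r² + … + r^3) = C₀ × r(1−r^3)/(1−r)
        = 1.504 × 0.4430 × (1 − 0.08694) / (1 − 0.4430) = 1.092 mg/L

1.1 mg/L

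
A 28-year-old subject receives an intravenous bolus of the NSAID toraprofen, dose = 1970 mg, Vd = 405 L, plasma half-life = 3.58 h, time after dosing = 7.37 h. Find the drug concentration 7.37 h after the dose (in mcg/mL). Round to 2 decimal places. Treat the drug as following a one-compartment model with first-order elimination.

1.17 mcg/mL

C₀ = Dose / Vd = 1970 / 405 = 4.864 mg/L
k = ln2 / t½ = 0.693147 / 3.58 = 0.1936 h⁻¹
C = C₀ · e^(−k·t) = 4.864 × e^(−0.1936 × 7.37)
  = 4.864 × 0.2401 = 1.168 mg/L
(1.168 mg/L = 1.168 mcg/mL)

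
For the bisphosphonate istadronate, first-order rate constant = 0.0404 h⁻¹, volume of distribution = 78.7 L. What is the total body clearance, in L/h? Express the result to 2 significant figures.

CL = k × Vd = 0.0404 × 78.7 = 3.179 L/h

3.2 L/h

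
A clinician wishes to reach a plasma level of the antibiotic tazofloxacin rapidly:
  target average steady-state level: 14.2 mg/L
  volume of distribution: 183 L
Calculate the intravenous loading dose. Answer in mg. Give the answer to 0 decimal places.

LD = Css × Vd = 14.2 × 183 = 2599 mg

2599 mg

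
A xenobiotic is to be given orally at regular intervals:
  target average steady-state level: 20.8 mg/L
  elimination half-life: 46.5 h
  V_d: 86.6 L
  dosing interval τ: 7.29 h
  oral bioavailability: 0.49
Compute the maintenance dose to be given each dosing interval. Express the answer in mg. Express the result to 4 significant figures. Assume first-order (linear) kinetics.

k = ln2 / t½ = 0.693147 / 46.5 = 0.01491 h⁻¹
CL = k × Vd = 0.01491 × 86.6 = 1.291 L/h
At steady state, F × (Dose/τ) = Css × CL.
Dose = Css × CL × τ / F = 20.8 × 1.291 × 7.29 / 0.49 = 399.5 mg

399.5 mg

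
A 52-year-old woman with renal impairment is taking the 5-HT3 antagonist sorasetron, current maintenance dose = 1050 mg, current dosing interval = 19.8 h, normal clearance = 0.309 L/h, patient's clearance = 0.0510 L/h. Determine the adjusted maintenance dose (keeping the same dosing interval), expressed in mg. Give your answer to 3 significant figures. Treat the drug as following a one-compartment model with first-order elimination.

To keep the same average steady-state level, dosing rate must scale with clearance.
CL ratio = 0.0510 / 0.309 = 0.1650
New dose (same interval) = 1050 × 0.1650 = 173.3 mg

173 mg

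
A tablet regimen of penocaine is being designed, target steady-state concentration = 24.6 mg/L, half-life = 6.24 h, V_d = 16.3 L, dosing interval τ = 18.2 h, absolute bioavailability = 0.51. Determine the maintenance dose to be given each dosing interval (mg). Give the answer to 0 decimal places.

k = ln2 / t½ = 0.693147 / 6.24 = 0.1111 h⁻¹
CL = k × Vd = 0.1111 × 16.3 = 1.811 L/h
At steady state, F × (Dose/τ) = Css × CL.
Dose = Css × CL × τ / F = 24.6 × 1.811 × 18.2 / 0.51 = 1590 mg

1590 mg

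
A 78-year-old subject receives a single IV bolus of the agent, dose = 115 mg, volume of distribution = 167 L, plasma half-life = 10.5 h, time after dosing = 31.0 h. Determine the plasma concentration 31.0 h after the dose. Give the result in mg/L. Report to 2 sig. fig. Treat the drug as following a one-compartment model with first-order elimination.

C₀ = Dose / Vd = 115.0 / 167 = 0.6886 mg/L
k = ln2 / t½ = 0.693147 / 10.5 = 0.06601 h⁻¹
C = C₀ · e^(−k·t) = 0.6886 × e^(−0.06601 × 31.0)
  = 0.6886 × 0.1292 = 0.08897 mg/L

0.089 mg/L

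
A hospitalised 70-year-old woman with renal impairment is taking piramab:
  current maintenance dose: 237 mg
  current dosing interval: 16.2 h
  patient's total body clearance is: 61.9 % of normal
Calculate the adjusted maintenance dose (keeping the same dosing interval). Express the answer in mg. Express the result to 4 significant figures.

To keep the same average steady-state level, dosing rate must scale with clearance.
CL ratio = 61.9 / 100 = 0.6190
New dose (same interval) = 237 × 0.6190 = 146.7 mg

146.7 mg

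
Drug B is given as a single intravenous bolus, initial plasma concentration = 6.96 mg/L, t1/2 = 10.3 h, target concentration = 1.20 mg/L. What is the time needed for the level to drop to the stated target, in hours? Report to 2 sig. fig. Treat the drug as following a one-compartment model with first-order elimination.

26 h

k = ln2 / t½ = 0.693147 / 10.3 = 0.06730 h⁻¹
t = ln(C₀ / C) / k = ln(6.960 / 1.20) / 0.06730
  = ln(5.800) / 0.06730 = 1.758 / 0.06730 = 26.12 h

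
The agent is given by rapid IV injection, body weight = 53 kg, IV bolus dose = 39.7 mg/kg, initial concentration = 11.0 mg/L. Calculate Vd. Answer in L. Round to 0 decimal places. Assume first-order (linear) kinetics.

191 L

Dose = 39.7 × 53 = 2104 mg
Vd = Dose / C₀ = 2104 / 11.0 = 191.3 L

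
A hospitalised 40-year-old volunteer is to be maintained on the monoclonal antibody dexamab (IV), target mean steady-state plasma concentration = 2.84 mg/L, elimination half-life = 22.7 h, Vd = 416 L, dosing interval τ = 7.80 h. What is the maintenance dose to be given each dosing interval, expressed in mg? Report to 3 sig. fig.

281 mg

k = ln2 / t½ = 0.693147 / 22.7 = 0.03054 h⁻¹
CL = k × Vd = 0.03054 × 416 = 12.70 L/h
At steady state, Dose/τ = Css × CL.
Dose = Css × CL × τ = 2.84 × 12.70 × 7.80 = 281.3 mg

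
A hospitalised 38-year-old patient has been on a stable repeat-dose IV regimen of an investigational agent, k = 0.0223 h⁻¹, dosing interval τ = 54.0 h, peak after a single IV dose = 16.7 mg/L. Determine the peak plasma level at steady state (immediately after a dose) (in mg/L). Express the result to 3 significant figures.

e^(−kτ) = e^(−0.02230 × 54.0) = 0.2999
Accumulation ratio R = 1 / (1 − e^(−kτ)) = 1 / (1 − 0.2999) = 1.428
Steady-state peak = C₀ × R = 16.7 × 1.428 = 23.85 mg/L

23.9 mg/L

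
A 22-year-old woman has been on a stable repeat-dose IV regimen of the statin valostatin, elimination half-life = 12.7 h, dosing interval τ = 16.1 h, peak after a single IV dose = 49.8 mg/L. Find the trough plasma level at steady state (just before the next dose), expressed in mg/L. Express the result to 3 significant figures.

k = ln2 / t½ = 0.693147 / 12.7 = 0.05458 h⁻¹
e^(−kτ) = e^(−0.05458 × 16.1) = 0.4153
Accumulation ratio R = 1 / (1 − e^(−kτ)) = 1 / (1 − 0.4153) = 1.710
Steady-state trough = C₀ × R × e^(−kτ) = 49.8 × 1.710 × 0.4153 = 35.37 mg/L

35.4 mg/L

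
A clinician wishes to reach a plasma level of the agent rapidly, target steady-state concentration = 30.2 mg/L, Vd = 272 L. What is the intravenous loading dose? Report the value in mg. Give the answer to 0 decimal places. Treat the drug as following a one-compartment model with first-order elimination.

LD = Css × Vd = 30.2 × 272 = 8214 mg

8214 mg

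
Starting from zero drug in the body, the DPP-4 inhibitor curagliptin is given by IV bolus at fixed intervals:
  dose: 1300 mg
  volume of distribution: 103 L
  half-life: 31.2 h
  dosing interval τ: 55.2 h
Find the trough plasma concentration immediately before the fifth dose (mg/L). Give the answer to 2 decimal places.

C₀ per dose = Dose / Vd = 1300 / 103 = 12.62 mg/L
k = ln2 / t½ = 0.693147 / 31.2 = 0.02222 h⁻¹
Fraction remaining after one interval: r = e^(−kτ) = e^(−0.02222 × 55.2) = 0.2933
Before dose 5, 4 doses have been given (aged 1τ, 2τ, 3τ, 4τ).
C_trough = C₀ × (r + r² + … + r^4) = C₀ × r(1−r^4)/(1−r)
        = 12.62 × 0.2933 × (1 − 0.007400) / (1 − 0.2933) = 5.199 mg/L

5.20 mg/L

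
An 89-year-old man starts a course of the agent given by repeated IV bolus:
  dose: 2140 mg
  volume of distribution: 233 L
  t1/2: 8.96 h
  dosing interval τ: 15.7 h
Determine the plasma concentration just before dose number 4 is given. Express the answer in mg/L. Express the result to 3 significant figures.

3.78 mg/L

C₀ per dose = Dose / Vd = 2140 / 233 = 9.185 mg/L
k = ln2 / t½ = 0.693147 / 8.96 = 0.07736 h⁻¹
Fraction remaining after one interval: r = e^(−kτ) = e^(−0.07736 × 15.7) = 0.2968
Before dose 4, 3 doses have been given (aged 1τ, 2τ, 3τ).
C_trough = C₀ × (r + r² + … + r^3) = C₀ × r(1−r^3)/(1−r)
        = 9.185 × 0.2968 × (1 − 0.02615) / (1 − 0.2968) = 3.775 mg/L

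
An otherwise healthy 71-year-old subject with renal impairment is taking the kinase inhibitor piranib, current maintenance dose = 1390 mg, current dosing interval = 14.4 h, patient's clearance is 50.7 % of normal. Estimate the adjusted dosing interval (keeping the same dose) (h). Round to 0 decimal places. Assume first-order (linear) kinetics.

28 h

To keep the same average steady-state level, dosing rate must scale with clearance.
CL ratio = 50.7 / 100 = 0.5070
New interval (same dose) = 14.4 / 0.5070 = 28.40 h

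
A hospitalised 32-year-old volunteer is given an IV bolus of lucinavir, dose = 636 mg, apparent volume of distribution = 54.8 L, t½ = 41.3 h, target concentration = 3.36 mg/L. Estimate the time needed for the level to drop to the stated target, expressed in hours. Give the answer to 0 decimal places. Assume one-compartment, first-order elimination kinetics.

C₀ = Dose / Vd = 636.0 / 54.8 = 11.61 mg/L
k = ln2 / t½ = 0.693147 / 41.3 = 0.01678 h⁻¹
t = ln(C₀ / C) / k = ln(11.61 / 3.36) / 0.01678
  = ln(3.455) / 0.01678 = 1.240 / 0.01678 = 73.90 h

74 h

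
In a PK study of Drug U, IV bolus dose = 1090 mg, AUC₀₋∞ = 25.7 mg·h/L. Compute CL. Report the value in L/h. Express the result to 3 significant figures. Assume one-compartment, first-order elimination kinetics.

42.4 L/h

CL = Dose / AUC = 1090 / 25.7 = 42.41 L/h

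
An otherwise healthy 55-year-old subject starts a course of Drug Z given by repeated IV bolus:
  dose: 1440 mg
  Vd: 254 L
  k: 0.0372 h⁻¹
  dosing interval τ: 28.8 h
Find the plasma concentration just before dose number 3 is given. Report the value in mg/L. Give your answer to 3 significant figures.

C₀ per dose = Dose / Vd = 1440 / 254 = 5.669 mg/L
Fraction remaining after one interval: r = e^(−kτ) = e^(−0.03720 × 28.8) = 0.3425
Before dose 3, 2 doses have been given (aged 1τ, 2τ).
C_trough = C₀ × (r + r²) = 5.669 × (0.3425 + 0.1173) = 2.607 mg/L

2.61 mg/L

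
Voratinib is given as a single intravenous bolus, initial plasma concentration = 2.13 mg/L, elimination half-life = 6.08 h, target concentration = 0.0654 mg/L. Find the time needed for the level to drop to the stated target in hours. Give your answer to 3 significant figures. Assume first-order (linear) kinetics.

30.6 h

k = ln2 / t½ = 0.693147 / 6.08 = 0.1140 h⁻¹
t = ln(C₀ / C) / k = ln(2.130 / 0.0654) / 0.1140
  = ln(32.57) / 0.1140 = 3.483 / 0.1140 = 30.55 h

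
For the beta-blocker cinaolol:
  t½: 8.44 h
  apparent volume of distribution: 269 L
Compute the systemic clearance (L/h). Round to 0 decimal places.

k = ln2 / t½ = 0.693147 / 8.44 = 0.08213 h⁻¹
CL = k × Vd = 0.08213 × 269 = 22.09 L/h

22 L/h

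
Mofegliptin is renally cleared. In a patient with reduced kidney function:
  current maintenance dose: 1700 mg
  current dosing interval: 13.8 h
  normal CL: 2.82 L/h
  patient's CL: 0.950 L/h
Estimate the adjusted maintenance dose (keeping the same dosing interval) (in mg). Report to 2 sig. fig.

570 mg

To keep the same average steady-state level, dosing rate must scale with clearance.
CL ratio = 0.950 / 2.82 = 0.3369
New dose (same interval) = 1700 × 0.3369 = 572.7 mg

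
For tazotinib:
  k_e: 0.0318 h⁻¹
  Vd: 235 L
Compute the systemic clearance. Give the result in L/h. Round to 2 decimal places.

7.47 L/h

CL = k × Vd = 0.0318 × 235 = 7.473 L/h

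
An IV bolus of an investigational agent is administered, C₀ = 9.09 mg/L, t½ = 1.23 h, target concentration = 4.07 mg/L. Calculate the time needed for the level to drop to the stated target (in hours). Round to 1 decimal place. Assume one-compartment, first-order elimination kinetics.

1.4 h

k = ln2 / t½ = 0.693147 / 1.23 = 0.5635 h⁻¹
t = ln(C₀ / C) / k = ln(9.090 / 4.07) / 0.5635
  = ln(2.233) / 0.5635 = 0.8033 / 0.5635 = 1.426 h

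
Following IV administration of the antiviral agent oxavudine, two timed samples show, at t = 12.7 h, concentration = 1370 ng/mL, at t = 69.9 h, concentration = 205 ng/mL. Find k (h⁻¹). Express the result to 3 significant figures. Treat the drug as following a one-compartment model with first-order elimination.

k = ln(C₁/C₂) / (t₂ − t₁) = ln(1370/205) / (69.9 − 12.7)
  = 1.900 / 57.20 = 0.03322 h⁻¹

0.0332 h⁻¹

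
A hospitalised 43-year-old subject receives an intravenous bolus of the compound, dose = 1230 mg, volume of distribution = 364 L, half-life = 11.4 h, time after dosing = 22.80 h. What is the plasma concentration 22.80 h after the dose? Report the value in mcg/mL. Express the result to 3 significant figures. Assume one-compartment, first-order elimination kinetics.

0.845 mcg/mL

C₀ = Dose / Vd = 1230 / 364 = 3.379 mg/L
k = ln2 / t½ = 0.693147 / 11.4 = 0.06080 h⁻¹
t / t½ = 22.80 / 11.4 = 2 half-lives
C = C₀ × (1/2)^2 = 3.379 × 0.2500 = 0.8448 mg/L
(0.8448 mg/L = 0.8448 mcg/mL)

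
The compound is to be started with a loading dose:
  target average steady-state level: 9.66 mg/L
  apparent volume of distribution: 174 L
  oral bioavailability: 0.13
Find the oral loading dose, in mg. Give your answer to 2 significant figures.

13000 mg

LD = Css × Vd / F = 9.66 × 174 / 0.13 = 12930 mg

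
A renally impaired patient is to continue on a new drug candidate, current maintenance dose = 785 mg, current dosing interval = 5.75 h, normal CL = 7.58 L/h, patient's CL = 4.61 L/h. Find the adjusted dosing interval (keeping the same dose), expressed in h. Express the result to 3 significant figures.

To keep the same average steady-state level, dosing rate must scale with clearance.
CL ratio = 4.61 / 7.58 = 0.6082
New interval (same dose) = 5.75 / 0.6082 = 9.454 h

9.45 h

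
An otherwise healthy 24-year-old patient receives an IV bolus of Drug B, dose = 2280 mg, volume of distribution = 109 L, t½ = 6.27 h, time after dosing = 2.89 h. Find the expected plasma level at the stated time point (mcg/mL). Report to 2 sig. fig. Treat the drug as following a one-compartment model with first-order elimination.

C₀ = Dose / Vd = 2280 / 109 = 20.92 mg/L
k = ln2 / t½ = 0.693147 / 6.27 = 0.1105 h⁻¹
C = C₀ · e^(−k·t) = 20.92 × e^(−0.1105 × 2.89)
  = 20.92 × 0.7266 = 15.20 mg/L
(15.20 mg/L = 15.20 mcg/mL)

15 mcg/mL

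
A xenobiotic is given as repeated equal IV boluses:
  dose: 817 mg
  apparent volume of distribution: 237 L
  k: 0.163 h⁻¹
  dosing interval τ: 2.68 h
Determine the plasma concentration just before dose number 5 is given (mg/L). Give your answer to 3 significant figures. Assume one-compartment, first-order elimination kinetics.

C₀ per dose = Dose / Vd = 817 / 237 = 3.447 mg/L
Fraction remaining after one interval: r = e^(−kτ) = e^(−0.1630 × 2.68) = 0.6461
Before dose 5, 4 doses have been given (aged 1τ, 2τ, 3τ, 4τ).
C_trough = C₀ × (r + r² + … + r^4) = C₀ × r(1−r^4)/(1−r)
        = 3.447 × 0.6461 × (1 − 0.1743) / (1 − 0.6461) = 5.196 mg/L

5.20 mg/L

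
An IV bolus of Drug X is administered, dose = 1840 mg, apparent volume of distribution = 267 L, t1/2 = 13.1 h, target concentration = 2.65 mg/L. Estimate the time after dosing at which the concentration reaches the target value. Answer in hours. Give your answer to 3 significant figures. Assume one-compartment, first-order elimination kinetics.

C₀ = Dose / Vd = 1840 / 267 = 6.891 mg/L
k = ln2 / t½ = 0.693147 / 13.1 = 0.05291 h⁻¹
t = ln(C₀ / C) / k = ln(6.891 / 2.65) / 0.05291
  = ln(2.600) / 0.05291 = 0.9555 / 0.05291 = 18.06 h

18.1 h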